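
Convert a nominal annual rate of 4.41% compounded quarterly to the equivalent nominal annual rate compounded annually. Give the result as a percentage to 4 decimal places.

EAR = (1 + 0.0441/4)^4 − 1 = 0.044835.
Compounded annually, the equivalent nominal rate is the EAR itself: 4.4835%.

4.4835%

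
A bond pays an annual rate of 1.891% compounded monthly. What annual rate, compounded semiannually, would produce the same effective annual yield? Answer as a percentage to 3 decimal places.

1.898%

EAR = (1 + 0.01891/12)^12 − 1 = 0.019075.
Solve (1 + r/2)^2 = 1.019075: r/2 = 1.019075^(1/2) − 1 = 0.009492, so r = 0.018985 = 1.898%.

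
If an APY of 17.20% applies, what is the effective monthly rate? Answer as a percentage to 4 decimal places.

The per-month rate i satisfies (1 + i)^12 = 1 + 0.1720.
i = 1.1720^(1/12) − 1 = 0.0133138 = 1.3314%.

1.3314%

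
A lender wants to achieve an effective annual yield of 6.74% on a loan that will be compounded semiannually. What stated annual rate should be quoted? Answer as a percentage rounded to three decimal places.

6.630%

(1 + r/2)^2 − 1 = 0.0674, so 1 + r/2 = 1.0674^(1/2).
r/2 = 0.033151, so r = 0.066301 = 6.630%.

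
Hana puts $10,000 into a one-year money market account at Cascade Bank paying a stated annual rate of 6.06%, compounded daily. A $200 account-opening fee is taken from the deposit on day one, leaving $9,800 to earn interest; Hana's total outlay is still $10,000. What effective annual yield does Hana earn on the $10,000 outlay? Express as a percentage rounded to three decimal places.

Value after one year: 9,800 × (1 + 0.0606/365)^365 = 9,800 × 1.062468 = $10,412.19.
Effective yield on the $10,000 outlay: 10,412.19 / 10,000 − 1 = 0.041219 = 4.122%.

4.122%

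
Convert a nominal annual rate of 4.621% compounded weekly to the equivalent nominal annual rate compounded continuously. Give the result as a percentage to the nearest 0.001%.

4.619%

EAR = (1 + 0.04621/52)^52 − 1 = 0.047273.
Equivalent continuous rate: r = ln(1 + 0.047273) = 0.046189 = 4.619%.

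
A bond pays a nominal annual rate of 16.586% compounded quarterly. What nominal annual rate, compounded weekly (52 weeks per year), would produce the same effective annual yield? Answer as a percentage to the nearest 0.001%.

16.277%

EAR = (1 + 0.16586/4)^4 − 1 = 0.176464.
Solve (1 + r/52)^52 = 1.176464: r/52 = 1.176464^(1/52) − 1 = 0.003130, so r = 0.162768 = 16.277%.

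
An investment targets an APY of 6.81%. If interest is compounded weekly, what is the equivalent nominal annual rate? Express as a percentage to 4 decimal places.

(1 + r/52)^52 − 1 = 0.0681, so 1 + r/52 = 1.0681^(1/52).
r/52 = 0.001268, so r = 0.065923 = 6.5923%.

6.5923%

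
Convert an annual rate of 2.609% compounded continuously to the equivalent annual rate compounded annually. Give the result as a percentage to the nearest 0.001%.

2.643%

EAR under continuous compounding: e^0.02609 − 1 = 0.026433.
Compounded annually, the equivalent nominal rate is the EAR itself: 2.643%.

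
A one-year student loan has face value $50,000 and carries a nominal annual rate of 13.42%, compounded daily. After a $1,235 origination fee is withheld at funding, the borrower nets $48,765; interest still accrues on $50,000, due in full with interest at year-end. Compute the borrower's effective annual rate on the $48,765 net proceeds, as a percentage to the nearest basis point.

17.26%

Amount owed after one year: 50,000 × (1 + 0.1342/365)^365 = 50,000 × 1.143593 = $57,179.67.
Effective rate on net proceeds: 57,179.67 / 48,765 − 1 = 0.172555 = 17.26%.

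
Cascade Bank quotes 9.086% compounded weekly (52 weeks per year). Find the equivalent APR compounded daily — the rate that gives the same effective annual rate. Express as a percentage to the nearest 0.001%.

9.079%

EAR = (1 + 0.09086/52)^52 − 1 = 0.095029.
Solve (1 + r/365)^365 = 1.095029: r/365 = 1.095029^(1/365) − 1 = 0.000249, so r = 0.090792 = 9.079%.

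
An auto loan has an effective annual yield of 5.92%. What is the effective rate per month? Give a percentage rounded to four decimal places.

0.4804%

The per-month rate i satisfies (1 + i)^12 = 1 + 0.0592.
i = 1.0592^(1/12) − 1 = 0.0048043 = 0.4804%.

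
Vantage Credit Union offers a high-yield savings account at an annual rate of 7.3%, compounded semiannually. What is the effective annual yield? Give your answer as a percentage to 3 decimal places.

7.433%

EAR = (1 + 0.073/2)^2 − 1.
= 1.074332 − 1 = 7.433%.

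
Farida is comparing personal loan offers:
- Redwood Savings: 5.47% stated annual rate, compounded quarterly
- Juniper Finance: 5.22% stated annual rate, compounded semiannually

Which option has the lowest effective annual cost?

Redwood Savings: (1 + 0.0547/4)^4 − 1 = 5.583%
Juniper Finance: (1 + 0.0522/2)^2 − 1 = 5.288%
The lowest effective annual rate is Juniper Finance at 5.288%.

Juniper Finance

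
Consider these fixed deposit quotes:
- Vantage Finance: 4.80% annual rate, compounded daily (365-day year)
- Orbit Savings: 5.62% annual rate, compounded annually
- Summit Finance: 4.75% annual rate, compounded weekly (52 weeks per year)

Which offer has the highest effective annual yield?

Vantage Finance: (1 + 0.0480/365)^365 − 1 = 4.917%
Orbit Savings: compounded annually, EAR = 5.620%
Summit Finance: (1 + 0.0475/52)^52 − 1 = 4.862%
The highest effective annual rate is Orbit Savings at 5.620%.

Orbit Savings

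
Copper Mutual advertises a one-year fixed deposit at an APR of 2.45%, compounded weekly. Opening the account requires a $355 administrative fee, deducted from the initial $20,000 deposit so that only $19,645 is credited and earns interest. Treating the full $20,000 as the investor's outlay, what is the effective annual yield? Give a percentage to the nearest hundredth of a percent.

0.66%

Value after one year: 19,645 × (1 + 0.0245/52)^52 = 19,645 × 1.024797 = $20,132.13.
Effective yield on the $20,000 outlay: 20,132.13 / 20,000 − 1 = 0.006607 = 0.66%.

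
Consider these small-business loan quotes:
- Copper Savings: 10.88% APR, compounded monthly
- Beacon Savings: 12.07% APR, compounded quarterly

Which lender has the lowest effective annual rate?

Copper Savings: (1 + 0.1088/12)^12 − 1 = 11.439%
Beacon Savings: (1 + 0.1207/4)^4 − 1 = 12.627%
The lowest effective annual rate is Copper Savings at 11.439%.

Copper Savings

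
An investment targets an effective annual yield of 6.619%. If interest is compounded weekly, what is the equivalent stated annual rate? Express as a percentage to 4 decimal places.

(1 + r/52)^52 − 1 = 0.06619, so 1 + r/52 = 1.06619^(1/52).
r/52 = 0.001233, so r = 0.064131 = 6.4131%.

6.4131%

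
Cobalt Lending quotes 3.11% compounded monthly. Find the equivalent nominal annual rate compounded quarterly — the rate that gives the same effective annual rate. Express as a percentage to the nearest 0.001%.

EAR = (1 + 0.0311/12)^12 − 1 = 0.031547.
Solve (1 + r/4)^4 = 1.031547: r/4 = 1.031547^(1/4) − 1 = 0.007795, so r = 0.031181 = 3.118%.

3.118%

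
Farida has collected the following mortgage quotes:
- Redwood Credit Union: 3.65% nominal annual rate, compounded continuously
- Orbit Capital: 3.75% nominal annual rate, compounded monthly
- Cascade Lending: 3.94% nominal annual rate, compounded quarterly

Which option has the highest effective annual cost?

Redwood Credit Union: e^0.0365 − 1 = 3.717%
Orbit Capital: (1 + 0.0375/12)^12 − 1 = 3.815%
Cascade Lending: (1 + 0.0394/4)^4 − 1 = 3.999%
The highest effective annual rate is Cascade Lending at 3.999%.

Cascade Lending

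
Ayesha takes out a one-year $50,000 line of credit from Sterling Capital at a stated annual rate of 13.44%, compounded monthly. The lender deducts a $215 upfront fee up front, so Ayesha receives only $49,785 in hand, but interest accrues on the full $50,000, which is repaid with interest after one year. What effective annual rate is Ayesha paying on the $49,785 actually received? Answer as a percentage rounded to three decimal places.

14.793%

Amount owed after one year: 50,000 × (1 + 0.1344/12)^12 = 50,000 × 1.142996 = $57,149.80.
Effective rate on net proceeds: 57,149.80 / 49,785 − 1 = 0.147932 = 14.793%.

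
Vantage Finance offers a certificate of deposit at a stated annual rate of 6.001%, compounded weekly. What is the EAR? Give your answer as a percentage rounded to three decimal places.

EAR = (1 + 0.06001/52)^52 − 1.
= (1 + 0.001154)^52 − 1 = 1.061810 − 1 = 6.181%.

6.181%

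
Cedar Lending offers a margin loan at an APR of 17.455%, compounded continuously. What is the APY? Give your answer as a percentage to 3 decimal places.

With continuous compounding, EAR = e^0.17455 − 1.
e^0.17455 = 1.190710, so EAR = 0.190710 = 19.071%.

19.071%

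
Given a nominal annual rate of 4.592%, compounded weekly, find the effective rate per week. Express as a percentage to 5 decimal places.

With a nominal annual rate compounded weekly, the periodic rate is the nominal rate divided by 52.
i = 0.04592 / 52 = 0.0008831 = 0.08831%.

0.08831%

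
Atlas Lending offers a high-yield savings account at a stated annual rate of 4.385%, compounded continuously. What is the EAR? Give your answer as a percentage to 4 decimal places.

4.4826%

With continuous compounding, EAR = e^0.04385 − 1.
e^0.04385 = 1.044826, so EAR = 0.044826 = 4.4826%.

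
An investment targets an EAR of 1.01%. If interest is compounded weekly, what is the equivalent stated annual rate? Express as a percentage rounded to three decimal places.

1.005%

(1 + r/52)^52 − 1 = 0.0101, so 1 + r/52 = 1.0101^(1/52).
r/52 = 0.000193, so r = 0.010050 = 1.005%.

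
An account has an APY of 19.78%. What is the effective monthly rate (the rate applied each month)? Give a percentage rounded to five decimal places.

The per-month rate i satisfies (1 + i)^12 = 1 + 0.1978.
i = 1.1978^(1/12) − 1 = 0.0151542 = 1.51542%.

1.51542%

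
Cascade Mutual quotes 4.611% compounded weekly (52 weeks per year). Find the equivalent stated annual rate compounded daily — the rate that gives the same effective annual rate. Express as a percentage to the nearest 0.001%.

EAR = (1 + 0.04611/52)^52 − 1 = 0.047168.
Solve (1 + r/365)^365 = 1.047168: r/365 = 1.047168^(1/365) − 1 = 0.000126, so r = 0.046092 = 4.609%.

4.609%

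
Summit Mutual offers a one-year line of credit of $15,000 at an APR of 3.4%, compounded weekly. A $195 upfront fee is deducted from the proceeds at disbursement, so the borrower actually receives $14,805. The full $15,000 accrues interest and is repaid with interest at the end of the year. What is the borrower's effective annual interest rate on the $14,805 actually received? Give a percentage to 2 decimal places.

4.82%

Amount owed after one year: 15,000 × (1 + 0.034/52)^52 = 15,000 × 1.034573 = $15,518.60.
Effective rate on net proceeds: 15,518.60 / 14,805 − 1 = 0.048200 = 4.82%.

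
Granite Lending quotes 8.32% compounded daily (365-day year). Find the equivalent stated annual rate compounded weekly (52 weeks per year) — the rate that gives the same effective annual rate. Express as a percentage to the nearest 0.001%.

8.326%

EAR = (1 + 0.0832/365)^365 − 1 = 0.086749.
Solve (1 + r/52)^52 = 1.086749: r/52 = 1.086749^(1/52) − 1 = 0.001601, so r = 0.083257 = 8.326%.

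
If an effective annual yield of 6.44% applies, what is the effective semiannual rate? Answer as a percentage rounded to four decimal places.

3.1698%

The per-half-year rate i satisfies (1 + i)^2 = 1 + 0.0644.
i = 1.0644^(1/2) − 1 = 0.0316976 = 3.1698%.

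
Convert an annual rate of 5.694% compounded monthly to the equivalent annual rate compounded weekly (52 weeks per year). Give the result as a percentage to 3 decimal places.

5.684%

EAR = (1 + 0.05694/12)^12 − 1 = 0.058450.
Solve (1 + r/52)^52 = 1.058450: r/52 = 1.058450^(1/52) − 1 = 0.001093, so r = 0.056836 = 5.684%.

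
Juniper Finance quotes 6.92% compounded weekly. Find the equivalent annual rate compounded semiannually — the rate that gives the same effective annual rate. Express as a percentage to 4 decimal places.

7.0363%

EAR = (1 + 0.0692/52)^52 − 1 = 0.071601.
Solve (1 + r/2)^2 = 1.071601: r/2 = 1.071601^(1/2) − 1 = 0.035182, so r = 0.070363 = 7.0363%.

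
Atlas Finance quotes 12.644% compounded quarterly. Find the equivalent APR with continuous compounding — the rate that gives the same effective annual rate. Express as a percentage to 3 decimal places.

12.448%

EAR = (1 + 0.12644/4)^4 − 1 = 0.132562.
Equivalent continuous rate: r = ln(1 + 0.132562) = 0.124483 = 12.448%.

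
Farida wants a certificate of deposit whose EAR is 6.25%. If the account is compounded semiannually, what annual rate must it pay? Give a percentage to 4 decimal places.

6.1553%

(1 + r/2)^2 − 1 = 0.0625, so 1 + r/2 = 1.0625^(1/2).
r/2 = 0.030776, so r = 0.061553 = 6.1553%.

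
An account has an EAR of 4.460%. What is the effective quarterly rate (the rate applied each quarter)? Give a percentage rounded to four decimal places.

1.0968%

The per-quarter rate i satisfies (1 + i)^4 = 1 + 0.04460.
i = 1.04460^(1/4) − 1 = 0.0109682 = 1.0968%.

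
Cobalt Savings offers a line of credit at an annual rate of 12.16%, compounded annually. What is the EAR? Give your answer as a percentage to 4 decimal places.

Annual compounding means the effective rate equals the nominal rate: 12.1600%.

12.1600%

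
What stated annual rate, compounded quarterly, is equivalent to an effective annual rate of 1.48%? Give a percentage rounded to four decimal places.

1.4719%

(1 + r/4)^4 − 1 = 0.0148, so 1 + r/4 = 1.0148^(1/4).
r/4 = 0.003680, so r = 0.014719 = 1.4719%.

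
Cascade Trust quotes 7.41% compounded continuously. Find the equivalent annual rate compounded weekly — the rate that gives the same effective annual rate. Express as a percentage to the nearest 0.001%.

EAR under continuous compounding: e^0.0741 − 1 = 0.076914.
Solve (1 + r/52)^52 = 1.076914: r/52 = 1.076914^(1/52) − 1 = 0.001426, so r = 0.074153 = 7.415%.

7.415%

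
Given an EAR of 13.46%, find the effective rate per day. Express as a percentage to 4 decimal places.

0.0346%

The per-day rate i satisfies (1 + i)^365 = 1 + 0.1346.
i = 1.1346^(1/365) − 1 = 0.0003460 = 0.0346%.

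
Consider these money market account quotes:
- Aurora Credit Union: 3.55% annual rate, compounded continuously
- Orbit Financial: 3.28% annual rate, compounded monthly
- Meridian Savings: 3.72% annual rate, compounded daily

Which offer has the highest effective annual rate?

Aurora Credit Union: e^0.0355 − 1 = 3.614%
Orbit Financial: (1 + 0.0328/12)^12 − 1 = 3.330%
Meridian Savings: (1 + 0.0372/365)^365 − 1 = 3.790%
The highest effective annual rate is Meridian Savings at 3.790%.

Meridian Savings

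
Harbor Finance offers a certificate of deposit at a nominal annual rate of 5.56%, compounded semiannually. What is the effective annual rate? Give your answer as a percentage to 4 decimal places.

5.6373%

EAR = (1 + 0.0556/2)^2 − 1.
= (1 + 0.027800)^2 − 1 = 1.056373 − 1 = 5.6373%.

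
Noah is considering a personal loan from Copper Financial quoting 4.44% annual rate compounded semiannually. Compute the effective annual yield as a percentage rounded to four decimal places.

EAR = (1 + 0.0444/2)^2 − 1.
= 1.044893 − 1 = 4.4893%.

4.4893%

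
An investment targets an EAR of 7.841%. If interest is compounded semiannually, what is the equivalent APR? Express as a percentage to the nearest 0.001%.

(1 + r/2)^2 − 1 = 0.07841, so 1 + r/2 = 1.07841^(1/2).
r/2 = 0.038465, so r = 0.076930 = 7.693%.

7.693%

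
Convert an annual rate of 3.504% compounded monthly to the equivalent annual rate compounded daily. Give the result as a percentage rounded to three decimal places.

EAR = (1 + 0.03504/12)^12 − 1 = 0.035608.
Solve (1 + r/365)^365 = 1.035608: r/365 = 1.035608^(1/365) − 1 = 0.000096, so r = 0.034991 = 3.499%.

3.499%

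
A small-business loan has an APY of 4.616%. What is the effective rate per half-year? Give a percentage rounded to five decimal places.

2.28196%

The per-half-year rate i satisfies (1 + i)^2 = 1 + 0.04616.
i = 1.04616^(1/2) − 1 = 0.0228196 = 2.28196%.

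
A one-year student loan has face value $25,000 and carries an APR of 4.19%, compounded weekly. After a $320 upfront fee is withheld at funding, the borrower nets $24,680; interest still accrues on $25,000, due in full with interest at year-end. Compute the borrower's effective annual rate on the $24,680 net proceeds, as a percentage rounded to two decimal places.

Amount owed after one year: 25,000 × (1 + 0.0419/52)^52 = 25,000 × 1.042773 = $26,069.32.
Effective rate on net proceeds: 26,069.32 / 24,680 − 1 = 0.056293 = 5.63%.

5.63%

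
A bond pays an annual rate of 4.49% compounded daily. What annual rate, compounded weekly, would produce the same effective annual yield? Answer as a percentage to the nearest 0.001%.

4.492%

EAR = (1 + 0.0449/365)^365 − 1 = 0.045920.
Solve (1 + r/52)^52 = 1.045920: r/52 = 1.045920^(1/52) − 1 = 0.000864, so r = 0.044917 = 4.492%.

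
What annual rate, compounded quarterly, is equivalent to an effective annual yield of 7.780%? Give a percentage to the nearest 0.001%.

7.563%

(1 + r/4)^4 − 1 = 0.07780, so 1 + r/4 = 1.07780^(1/4).
r/4 = 0.018907, so r = 0.075628 = 7.563%.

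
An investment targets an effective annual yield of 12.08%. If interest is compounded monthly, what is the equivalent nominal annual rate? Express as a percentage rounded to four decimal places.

(1 + r/12)^12 − 1 = 0.1208, so 1 + r/12 = 1.1208^(1/12).
r/12 = 0.009549, so r = 0.114586 = 11.4586%.

11.4586%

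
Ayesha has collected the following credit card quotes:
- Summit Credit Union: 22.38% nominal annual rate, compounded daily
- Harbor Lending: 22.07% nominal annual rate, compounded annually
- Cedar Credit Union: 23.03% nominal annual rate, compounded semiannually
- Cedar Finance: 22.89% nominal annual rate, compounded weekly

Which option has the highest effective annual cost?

Cedar Finance

Summit Credit Union: (1 + 0.2238/365)^365 − 1 = 25.074%
Harbor Lending: compounded annually, EAR = 22.070%
Cedar Credit Union: (1 + 0.2303/2)^2 − 1 = 24.356%
Cedar Finance: (1 + 0.2289/52)^52 − 1 = 25.658%
The highest effective annual rate is Cedar Finance at 25.658%.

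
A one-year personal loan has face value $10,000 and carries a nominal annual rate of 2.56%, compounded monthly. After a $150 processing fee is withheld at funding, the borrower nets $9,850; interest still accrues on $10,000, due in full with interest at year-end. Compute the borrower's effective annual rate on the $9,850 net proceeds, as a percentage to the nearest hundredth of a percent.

Amount owed after one year: 10,000 × (1 + 0.0256/12)^12 = 10,000 × 1.025903 = $10,259.03.
Effective rate on net proceeds: 10,259.03 / 9,850 − 1 = 0.041525 = 4.15%.

4.15%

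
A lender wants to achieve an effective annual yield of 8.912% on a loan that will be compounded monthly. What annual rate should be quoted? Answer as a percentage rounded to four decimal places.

8.5674%

(1 + r/12)^12 − 1 = 0.08912, so 1 + r/12 = 1.08912^(1/12).
r/12 = 0.007140, so r = 0.085674 = 8.5674%.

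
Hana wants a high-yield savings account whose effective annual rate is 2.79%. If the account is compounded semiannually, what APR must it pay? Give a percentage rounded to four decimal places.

2.7708%

(1 + r/2)^2 − 1 = 0.0279, so 1 + r/2 = 1.0279^(1/2).
r/2 = 0.013854, so r = 0.027708 = 2.7708%.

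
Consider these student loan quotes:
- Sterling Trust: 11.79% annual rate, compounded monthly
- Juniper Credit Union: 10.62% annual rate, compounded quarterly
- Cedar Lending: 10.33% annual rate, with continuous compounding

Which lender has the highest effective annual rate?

Sterling Trust

Sterling Trust: (1 + 0.1179/12)^12 − 1 = 12.448%
Juniper Credit Union: (1 + 0.1062/4)^4 − 1 = 11.050%
Cedar Lending: e^0.1033 − 1 = 10.882%
The highest effective annual rate is Sterling Trust at 12.448%.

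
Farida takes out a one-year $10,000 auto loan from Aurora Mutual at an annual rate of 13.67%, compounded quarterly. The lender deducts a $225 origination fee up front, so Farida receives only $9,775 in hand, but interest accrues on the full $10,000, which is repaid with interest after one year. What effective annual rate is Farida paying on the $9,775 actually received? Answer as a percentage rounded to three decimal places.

Amount owed after one year: 10,000 × (1 + 0.1367/4)^4 = 10,000 × 1.143869 = $11,438.69.
Effective rate on net proceeds: 11,438.69 / 9,775 − 1 = 0.170198 = 17.020%.

17.020%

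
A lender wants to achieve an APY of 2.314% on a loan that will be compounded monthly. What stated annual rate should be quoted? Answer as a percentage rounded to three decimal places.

(1 + r/12)^12 − 1 = 0.02314, so 1 + r/12 = 1.02314^(1/12).
r/12 = 0.001908, so r = 0.022898 = 2.290%.

2.290%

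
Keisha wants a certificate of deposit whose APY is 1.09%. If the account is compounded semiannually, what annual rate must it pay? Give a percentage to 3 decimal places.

(1 + r/2)^2 − 1 = 0.0109, so 1 + r/2 = 1.0109^(1/2).
r/2 = 0.005435, so r = 0.010870 = 1.087%.

1.087%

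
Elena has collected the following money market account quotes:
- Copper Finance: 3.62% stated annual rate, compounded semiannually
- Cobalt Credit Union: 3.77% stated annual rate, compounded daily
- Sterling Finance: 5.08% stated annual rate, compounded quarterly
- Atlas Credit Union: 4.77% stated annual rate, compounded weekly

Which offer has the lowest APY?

Copper Finance: (1 + 0.0362/2)^2 − 1 = 3.653%
Cobalt Credit Union: (1 + 0.0377/365)^365 − 1 = 3.842%
Sterling Finance: (1 + 0.0508/4)^4 − 1 = 5.178%
Atlas Credit Union: (1 + 0.0477/52)^52 − 1 = 4.883%
The lowest effective annual rate is Copper Finance at 3.653%.

Copper Finance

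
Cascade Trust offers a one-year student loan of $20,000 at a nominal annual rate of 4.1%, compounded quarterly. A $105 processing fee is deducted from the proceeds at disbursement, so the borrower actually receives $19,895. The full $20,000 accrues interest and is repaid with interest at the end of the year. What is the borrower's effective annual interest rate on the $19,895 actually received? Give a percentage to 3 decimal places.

4.713%

Amount owed after one year: 20,000 × (1 + 0.041/4)^4 = 20,000 × 1.041635 = $20,832.69.
Effective rate on net proceeds: 20,832.69 / 19,895 − 1 = 0.047132 = 4.713%.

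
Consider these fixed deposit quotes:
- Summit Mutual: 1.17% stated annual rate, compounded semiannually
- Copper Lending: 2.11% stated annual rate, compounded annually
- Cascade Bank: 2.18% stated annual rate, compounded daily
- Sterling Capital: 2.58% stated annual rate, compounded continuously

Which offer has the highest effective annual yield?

Sterling Capital

Summit Mutual: (1 + 0.0117/2)^2 − 1 = 1.173%
Copper Lending: compounded annually, EAR = 2.110%
Cascade Bank: (1 + 0.0218/365)^365 − 1 = 2.204%
Sterling Capital: e^0.0258 − 1 = 2.614%
The highest effective annual rate is Sterling Capital at 2.614%.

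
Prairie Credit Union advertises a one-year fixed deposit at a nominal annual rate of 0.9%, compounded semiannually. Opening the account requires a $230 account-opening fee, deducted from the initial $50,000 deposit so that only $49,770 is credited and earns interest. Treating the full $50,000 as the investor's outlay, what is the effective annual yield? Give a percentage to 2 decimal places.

Value after one year: 49,770 × (1 + 0.009/2)^2 = 49,770 × 1.009020 = $50,218.94.
Effective yield on the $50,000 outlay: 50,218.94 / 50,000 − 1 = 0.004379 = 0.44%.

0.44%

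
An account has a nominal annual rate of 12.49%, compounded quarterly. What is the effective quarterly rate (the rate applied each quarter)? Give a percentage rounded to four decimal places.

3.1225%

With a nominal annual rate compounded quarterly, the periodic rate is the nominal rate divided by 4.
i = 0.1249 / 4 = 0.0312250 = 3.1225%.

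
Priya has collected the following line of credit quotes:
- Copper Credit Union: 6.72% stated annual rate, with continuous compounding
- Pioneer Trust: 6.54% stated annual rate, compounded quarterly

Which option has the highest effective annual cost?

Copper Credit Union: e^0.0672 − 1 = 6.951%
Pioneer Trust: (1 + 0.0654/4)^4 − 1 = 6.702%
The highest effective annual rate is Copper Credit Union at 6.951%.

Copper Credit Union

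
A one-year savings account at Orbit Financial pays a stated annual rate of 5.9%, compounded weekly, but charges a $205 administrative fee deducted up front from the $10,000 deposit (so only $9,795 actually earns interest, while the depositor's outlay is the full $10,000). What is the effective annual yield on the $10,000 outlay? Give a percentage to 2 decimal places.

3.90%

Value after one year: 9,795 × (1 + 0.059/52)^52 = 9,795 × 1.060740 = $10,389.95.
Effective yield on the $10,000 outlay: 10,389.95 / 10,000 − 1 = 0.038995 = 3.90%.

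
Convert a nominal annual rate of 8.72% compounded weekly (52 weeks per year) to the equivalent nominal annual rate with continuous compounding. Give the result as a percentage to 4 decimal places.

8.7127%

EAR = (1 + 0.0872/52)^52 − 1 = 0.091035.
Equivalent continuous rate: r = ln(1 + 0.091035) = 0.087127 = 8.7127%.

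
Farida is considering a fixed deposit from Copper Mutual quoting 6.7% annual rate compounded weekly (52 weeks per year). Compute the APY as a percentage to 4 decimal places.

EAR = (1 + 0.067/52)^52 − 1.
= 1.069249 − 1 = 6.9249%.

6.9249%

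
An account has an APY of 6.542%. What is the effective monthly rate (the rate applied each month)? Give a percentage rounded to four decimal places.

0.5295%

The per-month rate i satisfies (1 + i)^12 = 1 + 0.06542.
i = 1.06542^(1/12) − 1 = 0.0052947 = 0.5295%.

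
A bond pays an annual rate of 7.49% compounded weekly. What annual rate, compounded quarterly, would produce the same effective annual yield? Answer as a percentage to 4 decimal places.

7.5551%

EAR = (1 + 0.0749/52)^52 − 1 = 0.077718.
Solve (1 + r/4)^4 = 1.077718: r/4 = 1.077718^(1/4) − 1 = 0.018888, so r = 0.075551 = 7.5551%.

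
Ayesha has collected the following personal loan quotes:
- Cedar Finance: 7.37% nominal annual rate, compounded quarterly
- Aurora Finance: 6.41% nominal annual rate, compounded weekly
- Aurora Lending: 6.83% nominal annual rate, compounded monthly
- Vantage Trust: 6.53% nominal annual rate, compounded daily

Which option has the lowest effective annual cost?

Aurora Finance

Cedar Finance: (1 + 0.0737/4)^4 − 1 = 7.576%
Aurora Finance: (1 + 0.0641/52)^52 − 1 = 6.616%
Aurora Lending: (1 + 0.0683/12)^12 − 1 = 7.048%
Vantage Trust: (1 + 0.0653/365)^365 − 1 = 6.747%
The lowest effective annual rate is Aurora Finance at 6.616%.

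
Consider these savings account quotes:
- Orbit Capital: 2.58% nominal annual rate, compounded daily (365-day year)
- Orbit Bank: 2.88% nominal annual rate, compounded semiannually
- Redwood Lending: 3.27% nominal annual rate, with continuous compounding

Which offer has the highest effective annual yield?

Redwood Lending

Orbit Capital: (1 + 0.0258/365)^365 − 1 = 2.613%
Orbit Bank: (1 + 0.0288/2)^2 − 1 = 2.901%
Redwood Lending: e^0.0327 − 1 = 3.324%
The highest effective annual rate is Redwood Lending at 3.324%.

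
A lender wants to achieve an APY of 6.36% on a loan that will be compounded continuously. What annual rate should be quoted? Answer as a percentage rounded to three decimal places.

6.166%

Continuous: nominal r satisfies e^r − 1 = 0.0636.
r = ln(1 + 0.0636) = ln(1.0636) = 0.061659 = 6.166%.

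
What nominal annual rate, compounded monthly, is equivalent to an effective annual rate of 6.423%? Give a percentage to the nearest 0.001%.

(1 + r/12)^12 − 1 = 0.06423, so 1 + r/12 = 1.06423^(1/12).
r/12 = 0.005201, so r = 0.062413 = 6.241%.

6.241%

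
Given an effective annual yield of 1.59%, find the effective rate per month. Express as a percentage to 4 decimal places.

0.1315%

The per-month rate i satisfies (1 + i)^12 = 1 + 0.0159.
i = 1.0159^(1/12) − 1 = 0.0013154 = 0.1315%.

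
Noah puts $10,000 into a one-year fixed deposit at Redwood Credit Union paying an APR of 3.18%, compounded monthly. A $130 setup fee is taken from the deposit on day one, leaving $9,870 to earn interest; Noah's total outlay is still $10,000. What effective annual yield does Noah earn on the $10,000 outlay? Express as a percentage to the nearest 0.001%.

1.885%

Value after one year: 9,870 × (1 + 0.0318/12)^12 = 9,870 × 1.032268 = $10,188.48.
Effective yield on the $10,000 outlay: 10,188.48 / 10,000 − 1 = 0.018848 = 1.885%.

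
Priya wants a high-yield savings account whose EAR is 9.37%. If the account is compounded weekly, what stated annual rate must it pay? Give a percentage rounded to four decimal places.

(1 + r/52)^52 − 1 = 0.0937, so 1 + r/52 = 1.0937^(1/52).
r/52 = 0.001724, so r = 0.089644 = 8.9644%.

8.9644%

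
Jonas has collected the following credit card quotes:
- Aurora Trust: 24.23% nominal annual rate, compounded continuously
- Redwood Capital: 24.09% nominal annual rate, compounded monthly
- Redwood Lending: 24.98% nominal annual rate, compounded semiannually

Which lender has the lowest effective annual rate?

Aurora Trust: e^0.2423 − 1 = 27.418%
Redwood Capital: (1 + 0.2409/12)^12 − 1 = 26.936%
Redwood Lending: (1 + 0.2498/2)^2 − 1 = 26.540%
The lowest effective annual rate is Redwood Lending at 26.540%.

Redwood Lending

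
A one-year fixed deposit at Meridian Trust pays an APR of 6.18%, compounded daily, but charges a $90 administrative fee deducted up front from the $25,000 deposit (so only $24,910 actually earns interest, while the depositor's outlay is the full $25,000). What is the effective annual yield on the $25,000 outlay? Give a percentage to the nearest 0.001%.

5.991%

Value after one year: 24,910 × (1 + 0.0618/365)^365 = 24,910 × 1.063744 = $26,497.86.
Effective yield on the $25,000 outlay: 26,497.86 / 25,000 − 1 = 0.059915 = 5.991%.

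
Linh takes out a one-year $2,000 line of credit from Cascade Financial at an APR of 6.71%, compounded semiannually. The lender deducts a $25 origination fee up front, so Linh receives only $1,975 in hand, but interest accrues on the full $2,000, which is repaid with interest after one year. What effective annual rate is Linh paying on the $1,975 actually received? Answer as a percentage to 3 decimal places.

8.175%

Amount owed after one year: 2,000 × (1 + 0.0671/2)^2 = 2,000 × 1.068226 = $2,136.45.
Effective rate on net proceeds: 2,136.45 / 1,975 − 1 = 0.081747 = 8.175%.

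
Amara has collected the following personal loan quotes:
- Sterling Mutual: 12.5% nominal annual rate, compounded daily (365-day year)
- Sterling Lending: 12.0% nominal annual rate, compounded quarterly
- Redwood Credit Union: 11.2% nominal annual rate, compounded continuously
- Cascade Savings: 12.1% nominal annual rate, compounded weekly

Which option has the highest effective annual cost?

Sterling Mutual

Sterling Mutual: (1 + 0.125/365)^365 − 1 = 13.312%
Sterling Lending: (1 + 0.120/4)^4 − 1 = 12.551%
Redwood Credit Union: e^0.112 − 1 = 11.851%
Cascade Savings: (1 + 0.121/52)^52 − 1 = 12.847%
The highest effective annual rate is Sterling Mutual at 13.312%.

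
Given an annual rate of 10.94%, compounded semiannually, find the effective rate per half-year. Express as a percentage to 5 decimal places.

5.47000%

With a nominal annual rate compounded semiannually, the periodic rate is the nominal rate divided by 2.
i = 0.1094 / 2 = 0.0547000 = 5.47000%.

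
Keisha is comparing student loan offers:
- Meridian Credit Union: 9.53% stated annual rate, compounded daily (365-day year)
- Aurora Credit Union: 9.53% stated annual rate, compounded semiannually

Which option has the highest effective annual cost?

Meridian Credit Union

Meridian Credit Union: (1 + 0.0953/365)^365 − 1 = 9.998%
Aurora Credit Union: (1 + 0.0953/2)^2 − 1 = 9.757%
The highest effective annual rate is Meridian Credit Union at 9.998%.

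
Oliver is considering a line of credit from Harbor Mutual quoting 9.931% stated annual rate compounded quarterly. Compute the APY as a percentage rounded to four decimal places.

10.3070%

EAR = (1 + 0.09931/4)^4 − 1.
= (1 + 0.024827)^4 − 1 = 1.103070 − 1 = 10.3070%.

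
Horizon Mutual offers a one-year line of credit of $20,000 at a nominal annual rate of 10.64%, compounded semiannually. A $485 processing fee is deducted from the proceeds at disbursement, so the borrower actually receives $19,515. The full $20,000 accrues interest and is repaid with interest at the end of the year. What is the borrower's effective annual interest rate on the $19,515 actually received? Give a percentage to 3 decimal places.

Amount owed after one year: 20,000 × (1 + 0.1064/2)^2 = 20,000 × 1.109230 = $22,184.60.
Effective rate on net proceeds: 22,184.60 / 19,515 − 1 = 0.136798 = 13.680%.

13.680%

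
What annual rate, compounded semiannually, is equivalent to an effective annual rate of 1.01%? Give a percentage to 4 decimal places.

(1 + r/2)^2 − 1 = 0.0101, so 1 + r/2 = 1.0101^(1/2).
r/2 = 0.005037, so r = 0.010075 = 1.0075%.

1.0075%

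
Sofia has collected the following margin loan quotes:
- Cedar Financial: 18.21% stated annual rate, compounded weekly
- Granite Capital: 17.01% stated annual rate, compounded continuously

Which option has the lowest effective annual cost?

Cedar Financial: (1 + 0.1821/52)^52 − 1 = 19.935%
Granite Capital: e^0.1701 − 1 = 18.542%
The lowest effective annual rate is Granite Capital at 18.542%.

Granite Capital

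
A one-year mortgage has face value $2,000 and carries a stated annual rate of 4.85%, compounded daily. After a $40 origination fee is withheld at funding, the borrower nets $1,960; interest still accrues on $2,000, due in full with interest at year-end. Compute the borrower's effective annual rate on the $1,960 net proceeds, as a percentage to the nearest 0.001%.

Amount owed after one year: 2,000 × (1 + 0.0485/365)^365 = 2,000 × 1.049692 = $2,099.38.
Effective rate on net proceeds: 2,099.38 / 1,960 − 1 = 0.071114 = 7.111%.

7.111%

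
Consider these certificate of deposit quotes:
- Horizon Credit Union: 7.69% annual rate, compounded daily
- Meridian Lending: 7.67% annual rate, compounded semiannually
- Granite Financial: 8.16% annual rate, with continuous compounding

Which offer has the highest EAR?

Granite Financial

Horizon Credit Union: (1 + 0.0769/365)^365 − 1 = 7.993%
Meridian Lending: (1 + 0.0767/2)^2 − 1 = 7.817%
Granite Financial: e^0.0816 − 1 = 8.502%
The highest effective annual rate is Granite Financial at 8.502%.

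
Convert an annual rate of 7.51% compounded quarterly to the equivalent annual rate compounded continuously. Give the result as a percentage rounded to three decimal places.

EAR = (1 + 0.0751/4)^4 − 1 = 0.077242.
Equivalent continuous rate: r = ln(1 + 0.077242) = 0.074404 = 7.440%.

7.440%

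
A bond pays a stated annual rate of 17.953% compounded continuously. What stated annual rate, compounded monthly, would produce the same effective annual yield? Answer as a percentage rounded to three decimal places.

EAR under continuous compounding: e^0.17953 − 1 = 0.196655.
Solve (1 + r/12)^12 = 1.196655: r/12 = 1.196655^(1/12) − 1 = 0.015073, so r = 0.180880 = 18.088%.

18.088%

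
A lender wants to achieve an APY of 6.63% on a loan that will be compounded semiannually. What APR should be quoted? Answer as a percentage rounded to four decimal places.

6.5236%

(1 + r/2)^2 − 1 = 0.0663, so 1 + r/2 = 1.0663^(1/2).
r/2 = 0.032618, so r = 0.065236 = 6.5236%.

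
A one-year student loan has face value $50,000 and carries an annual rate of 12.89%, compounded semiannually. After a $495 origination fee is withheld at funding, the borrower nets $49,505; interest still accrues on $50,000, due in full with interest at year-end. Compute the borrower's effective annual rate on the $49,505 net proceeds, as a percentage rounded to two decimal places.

14.44%

Amount owed after one year: 50,000 × (1 + 0.1289/2)^2 = 50,000 × 1.133054 = $56,652.69.
Effective rate on net proceeds: 56,652.69 / 49,505 − 1 = 0.144383 = 14.44%.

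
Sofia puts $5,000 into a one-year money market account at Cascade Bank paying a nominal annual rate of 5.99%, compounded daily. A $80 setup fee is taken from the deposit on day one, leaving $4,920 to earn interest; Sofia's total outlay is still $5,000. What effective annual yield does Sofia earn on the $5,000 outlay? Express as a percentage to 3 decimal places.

Value after one year: 4,920 × (1 + 0.0599/365)^365 = 4,920 × 1.061725 = $5,223.69.
Effective yield on the $5,000 outlay: 5,223.69 / 5,000 − 1 = 0.044738 = 4.474%.

4.474%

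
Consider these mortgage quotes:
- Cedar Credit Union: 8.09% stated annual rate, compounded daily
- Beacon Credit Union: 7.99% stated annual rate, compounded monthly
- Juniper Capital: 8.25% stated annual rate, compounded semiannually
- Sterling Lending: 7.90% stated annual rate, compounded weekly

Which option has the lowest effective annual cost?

Cedar Credit Union: (1 + 0.0809/365)^365 − 1 = 8.425%
Beacon Credit Union: (1 + 0.0799/12)^12 − 1 = 8.289%
Juniper Capital: (1 + 0.0825/2)^2 − 1 = 8.420%
Sterling Lending: (1 + 0.0790/52)^52 − 1 = 8.214%
The lowest effective annual rate is Sterling Lending at 8.214%.

Sterling Lending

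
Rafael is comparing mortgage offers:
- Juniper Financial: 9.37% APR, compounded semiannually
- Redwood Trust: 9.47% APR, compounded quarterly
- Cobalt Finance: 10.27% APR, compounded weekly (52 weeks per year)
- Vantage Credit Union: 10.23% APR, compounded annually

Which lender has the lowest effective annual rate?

Juniper Financial: (1 + 0.0937/2)^2 − 1 = 9.589%
Redwood Trust: (1 + 0.0947/4)^4 − 1 = 9.812%
Cobalt Finance: (1 + 0.1027/52)^52 − 1 = 10.805%
Vantage Credit Union: compounded annually, EAR = 10.230%
The lowest effective annual rate is Juniper Financial at 9.589%.

Juniper Financial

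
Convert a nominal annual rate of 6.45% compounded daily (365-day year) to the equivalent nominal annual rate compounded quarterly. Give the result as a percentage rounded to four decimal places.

EAR = (1 + 0.0645/365)^365 − 1 = 0.066620.
Solve (1 + r/4)^4 = 1.066620: r/4 = 1.066620^(1/4) − 1 = 0.016254, so r = 0.065017 = 6.5017%.

6.5017%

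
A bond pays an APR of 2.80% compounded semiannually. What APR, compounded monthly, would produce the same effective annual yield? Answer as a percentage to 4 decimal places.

2.7838%

EAR = (1 + 0.0280/2)^2 − 1 = 0.028196.
Solve (1 + r/12)^12 = 1.028196: r/12 = 1.028196^(1/12) − 1 = 0.002320, so r = 0.027838 = 2.7838%.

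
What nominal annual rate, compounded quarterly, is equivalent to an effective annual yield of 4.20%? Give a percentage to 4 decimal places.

(1 + r/4)^4 − 1 = 0.0420, so 1 + r/4 = 1.0420^(1/4).
r/4 = 0.010339, so r = 0.041354 = 4.1354%.

4.1354%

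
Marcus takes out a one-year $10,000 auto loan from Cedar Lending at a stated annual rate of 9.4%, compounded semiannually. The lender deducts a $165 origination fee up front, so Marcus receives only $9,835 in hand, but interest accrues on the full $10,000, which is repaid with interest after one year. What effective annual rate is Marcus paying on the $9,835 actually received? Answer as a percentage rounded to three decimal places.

11.460%

Amount owed after one year: 10,000 × (1 + 0.094/2)^2 = 10,000 × 1.096209 = $10,962.09.
Effective rate on net proceeds: 10,962.09 / 9,835 − 1 = 0.114600 = 11.460%.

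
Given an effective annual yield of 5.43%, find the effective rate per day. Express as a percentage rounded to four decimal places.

0.0145%

The per-day rate i satisfies (1 + i)^365 = 1 + 0.0543.
i = 1.0543^(1/365) − 1 = 0.0001449 = 0.0145%.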